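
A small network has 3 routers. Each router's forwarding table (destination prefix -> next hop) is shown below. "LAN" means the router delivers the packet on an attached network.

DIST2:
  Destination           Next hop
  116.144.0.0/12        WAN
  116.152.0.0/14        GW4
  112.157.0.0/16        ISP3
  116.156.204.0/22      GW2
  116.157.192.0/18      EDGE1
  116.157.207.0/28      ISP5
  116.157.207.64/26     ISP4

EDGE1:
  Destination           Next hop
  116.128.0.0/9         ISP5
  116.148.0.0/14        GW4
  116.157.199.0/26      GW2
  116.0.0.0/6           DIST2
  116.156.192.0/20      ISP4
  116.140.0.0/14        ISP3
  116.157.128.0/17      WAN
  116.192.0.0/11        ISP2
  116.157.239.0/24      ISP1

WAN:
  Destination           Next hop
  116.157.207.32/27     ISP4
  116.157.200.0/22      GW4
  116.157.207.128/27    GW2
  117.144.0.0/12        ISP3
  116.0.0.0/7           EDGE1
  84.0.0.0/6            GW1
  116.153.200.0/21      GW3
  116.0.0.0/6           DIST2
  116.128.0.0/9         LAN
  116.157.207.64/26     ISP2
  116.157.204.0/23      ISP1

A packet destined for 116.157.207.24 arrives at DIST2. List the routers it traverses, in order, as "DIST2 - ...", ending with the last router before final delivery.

DIST2 - EDGE1 - WAN

At DIST2: longest match for 116.157.207.24 is 116.157.192.0/18 -> EDGE1
At EDGE1: longest match for 116.157.207.24 is 116.157.128.0/17 -> WAN
At WAN: longest match for 116.157.207.24 is 116.128.0.0/9 -> LAN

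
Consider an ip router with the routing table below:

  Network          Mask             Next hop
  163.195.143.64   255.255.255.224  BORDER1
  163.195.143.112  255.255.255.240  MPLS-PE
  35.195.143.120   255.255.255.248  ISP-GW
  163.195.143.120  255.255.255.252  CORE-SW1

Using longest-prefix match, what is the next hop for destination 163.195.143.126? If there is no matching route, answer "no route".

Routes whose prefix contains 163.195.143.126:
  163.195.143.112/28 (163.195.143.112 - 163.195.143.127) -> MPLS-PE
More-specific entries that do NOT match:
  163.195.143.120/30 (163.195.143.120 - 163.195.143.123) does not contain 163.195.143.126
  35.195.143.120/29 (35.195.143.120 - 35.195.143.127) does not contain 163.195.143.126
Longest matching prefix is /28 -> next hop MPLS-PE.

MPLS-PE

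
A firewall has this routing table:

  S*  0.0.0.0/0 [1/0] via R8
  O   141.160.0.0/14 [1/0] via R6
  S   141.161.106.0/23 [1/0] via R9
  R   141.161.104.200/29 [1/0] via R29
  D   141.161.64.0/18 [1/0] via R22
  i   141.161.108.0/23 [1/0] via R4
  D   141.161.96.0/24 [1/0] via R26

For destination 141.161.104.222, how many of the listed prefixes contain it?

3

Prefixes containing 141.161.104.222:
  0.0.0.0/0 (default, matches everything)
  141.160.0.0/14 (141.160.0.0 - 141.163.255.255)
  141.161.64.0/18 (141.161.64.0 - 141.161.127.255)
Total matching entries: 3.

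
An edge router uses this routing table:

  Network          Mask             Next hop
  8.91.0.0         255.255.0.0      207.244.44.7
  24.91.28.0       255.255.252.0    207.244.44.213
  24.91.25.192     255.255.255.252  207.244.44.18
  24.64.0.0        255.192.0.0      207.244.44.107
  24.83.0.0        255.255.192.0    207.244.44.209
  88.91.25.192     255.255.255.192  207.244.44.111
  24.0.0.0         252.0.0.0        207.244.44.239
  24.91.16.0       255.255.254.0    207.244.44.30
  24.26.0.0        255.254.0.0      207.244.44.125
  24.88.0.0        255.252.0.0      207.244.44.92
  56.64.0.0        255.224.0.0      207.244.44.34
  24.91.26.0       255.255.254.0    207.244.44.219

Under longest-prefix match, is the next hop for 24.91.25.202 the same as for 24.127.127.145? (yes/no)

24.91.25.202: longest match 24.88.0.0/14 -> 207.244.44.92
24.127.127.145: longest match 24.64.0.0/10 -> 207.244.44.107

no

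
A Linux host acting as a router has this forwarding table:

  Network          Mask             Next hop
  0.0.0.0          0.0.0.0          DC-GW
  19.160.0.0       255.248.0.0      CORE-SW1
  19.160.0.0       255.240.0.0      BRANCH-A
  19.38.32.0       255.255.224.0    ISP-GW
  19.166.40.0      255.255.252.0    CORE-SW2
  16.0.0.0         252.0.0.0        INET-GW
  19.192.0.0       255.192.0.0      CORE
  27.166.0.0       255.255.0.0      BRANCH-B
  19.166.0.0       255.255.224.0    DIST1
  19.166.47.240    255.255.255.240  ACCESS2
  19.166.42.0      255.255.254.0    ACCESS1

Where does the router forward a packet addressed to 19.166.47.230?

CORE-SW1

Routes whose prefix contains 19.166.47.230:
  0.0.0.0/0 (default, matches everything) -> DC-GW
  16.0.0.0/6 (16.0.0.0 - 19.255.255.255) -> INET-GW
  19.160.0.0/12 (19.160.0.0 - 19.175.255.255) -> BRANCH-A
  19.160.0.0/13 (19.160.0.0 - 19.167.255.255) -> CORE-SW1
More-specific entries that do NOT match:
  19.166.47.240/28 (19.166.47.240 - 19.166.47.255) does not contain 19.166.47.230
  19.166.42.0/23 (19.166.42.0 - 19.166.43.255) does not contain 19.166.47.230
  19.166.40.0/22 (19.166.40.0 - 19.166.43.255) does not contain 19.166.47.230
  19.38.32.0/19 (19.38.32.0 - 19.38.63.255) does not contain 19.166.47.230
  19.166.0.0/19 (19.166.0.0 - 19.166.31.255) does not contain 19.166.47.230
  27.166.0.0/16 (27.166.0.0 - 27.166.255.255) does not contain 19.166.47.230
Longest matching prefix is /13 -> next hop CORE-SW1.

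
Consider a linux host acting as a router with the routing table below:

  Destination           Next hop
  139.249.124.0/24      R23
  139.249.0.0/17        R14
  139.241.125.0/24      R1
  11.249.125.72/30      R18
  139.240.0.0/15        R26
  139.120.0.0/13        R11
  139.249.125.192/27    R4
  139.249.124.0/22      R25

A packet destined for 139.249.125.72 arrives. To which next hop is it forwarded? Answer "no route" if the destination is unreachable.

Routes whose prefix contains 139.249.125.72:
  139.249.0.0/17 (139.249.0.0 - 139.249.127.255) -> R14
  139.249.124.0/22 (139.249.124.0 - 139.249.127.255) -> R25
More-specific entries that do NOT match:
  11.249.125.72/30 (11.249.125.72 - 11.249.125.75) does not contain 139.249.125.72
  139.249.125.192/27 (139.249.125.192 - 139.249.125.223) does not contain 139.249.125.72
  139.249.124.0/24 (139.249.124.0 - 139.249.124.255) does not contain 139.249.125.72
  139.241.125.0/24 (139.241.125.0 - 139.241.125.255) does not contain 139.249.125.72
Longest matching prefix is /22 -> next hop R25.

R25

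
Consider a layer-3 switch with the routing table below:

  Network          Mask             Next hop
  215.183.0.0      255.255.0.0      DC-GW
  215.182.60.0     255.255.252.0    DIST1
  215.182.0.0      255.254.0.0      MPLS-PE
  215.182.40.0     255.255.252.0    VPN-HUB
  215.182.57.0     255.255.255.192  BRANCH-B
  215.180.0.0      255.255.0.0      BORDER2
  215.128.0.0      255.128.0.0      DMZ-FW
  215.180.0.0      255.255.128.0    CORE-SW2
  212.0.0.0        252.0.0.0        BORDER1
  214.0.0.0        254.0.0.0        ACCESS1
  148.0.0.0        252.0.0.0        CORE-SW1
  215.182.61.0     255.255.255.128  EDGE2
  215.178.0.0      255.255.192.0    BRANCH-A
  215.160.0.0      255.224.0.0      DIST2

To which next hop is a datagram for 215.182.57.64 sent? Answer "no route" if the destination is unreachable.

Routes whose prefix contains 215.182.57.64:
  212.0.0.0/6 (212.0.0.0 - 215.255.255.255) -> BORDER1
  214.0.0.0/7 (214.0.0.0 - 215.255.255.255) -> ACCESS1
  215.128.0.0/9 (215.128.0.0 - 215.255.255.255) -> DMZ-FW
  215.160.0.0/11 (215.160.0.0 - 215.191.255.255) -> DIST2
  215.182.0.0/15 (215.182.0.0 - 215.183.255.255) -> MPLS-PE
More-specific entries that do NOT match:
  215.182.57.0/26 (215.182.57.0 - 215.182.57.63) does not contain 215.182.57.64
  215.182.61.0/25 (215.182.61.0 - 215.182.61.127) does not contain 215.182.57.64
  215.182.60.0/22 (215.182.60.0 - 215.182.63.255) does not contain 215.182.57.64
  215.182.40.0/22 (215.182.40.0 - 215.182.43.255) does not contain 215.182.57.64
  215.178.0.0/18 (215.178.0.0 - 215.178.63.255) does not contain 215.182.57.64
  215.180.0.0/17 (215.180.0.0 - 215.180.127.255) does not contain 215.182.57.64
  215.183.0.0/16 (215.183.0.0 - 215.183.255.255) does not contain 215.182.57.64
  215.180.0.0/16 (215.180.0.0 - 215.180.255.255) does not contain 215.182.57.64
Longest matching prefix is /15 -> next hop MPLS-PE.

MPLS-PE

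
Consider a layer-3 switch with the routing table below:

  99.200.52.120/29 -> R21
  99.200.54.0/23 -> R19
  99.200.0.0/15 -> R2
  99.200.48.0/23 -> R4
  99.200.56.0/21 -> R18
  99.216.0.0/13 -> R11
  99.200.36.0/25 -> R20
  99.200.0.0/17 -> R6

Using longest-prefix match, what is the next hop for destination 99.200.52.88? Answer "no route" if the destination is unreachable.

R6

Routes whose prefix contains 99.200.52.88:
  99.200.0.0/15 (99.200.0.0 - 99.201.255.255) -> R2
  99.200.0.0/17 (99.200.0.0 - 99.200.127.255) -> R6
More-specific entries that do NOT match:
  99.200.52.120/29 (99.200.52.120 - 99.200.52.127) does not contain 99.200.52.88
  99.200.36.0/25 (99.200.36.0 - 99.200.36.127) does not contain 99.200.52.88
  99.200.54.0/23 (99.200.54.0 - 99.200.55.255) does not contain 99.200.52.88
  99.200.48.0/23 (99.200.48.0 - 99.200.49.255) does not contain 99.200.52.88
  99.200.56.0/21 (99.200.56.0 - 99.200.63.255) does not contain 99.200.52.88
Longest matching prefix is /17 -> next hop R6.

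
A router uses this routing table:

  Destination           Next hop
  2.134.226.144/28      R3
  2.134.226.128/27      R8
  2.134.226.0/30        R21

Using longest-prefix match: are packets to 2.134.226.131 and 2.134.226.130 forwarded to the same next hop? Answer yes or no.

2.134.226.131: longest match 2.134.226.128/27 -> R8
2.134.226.130: longest match 2.134.226.128/27 -> R8

yes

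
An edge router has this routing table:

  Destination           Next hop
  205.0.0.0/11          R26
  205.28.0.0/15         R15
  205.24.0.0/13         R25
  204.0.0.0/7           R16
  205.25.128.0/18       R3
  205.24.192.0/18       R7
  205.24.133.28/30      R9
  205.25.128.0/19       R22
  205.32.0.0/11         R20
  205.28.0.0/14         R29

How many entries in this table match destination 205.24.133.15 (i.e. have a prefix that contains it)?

3

Prefixes containing 205.24.133.15:
  204.0.0.0/7 (204.0.0.0 - 205.255.255.255)
  205.0.0.0/11 (205.0.0.0 - 205.31.255.255)
  205.24.0.0/13 (205.24.0.0 - 205.31.255.255)
Total matching entries: 3.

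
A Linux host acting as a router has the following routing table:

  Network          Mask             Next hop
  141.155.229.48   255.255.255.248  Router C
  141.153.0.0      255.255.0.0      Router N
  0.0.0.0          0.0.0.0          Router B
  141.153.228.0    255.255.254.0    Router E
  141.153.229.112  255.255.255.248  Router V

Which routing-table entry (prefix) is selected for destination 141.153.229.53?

Entries matching 141.153.229.53:
  0.0.0.0/0 (default, matches everything)
  141.153.0.0/16 (141.153.0.0 - 141.153.255.255)
  141.153.228.0/23 (141.153.228.0 - 141.153.229.255)
Most specific is 141.153.228.0/23.

141.153.228.0/23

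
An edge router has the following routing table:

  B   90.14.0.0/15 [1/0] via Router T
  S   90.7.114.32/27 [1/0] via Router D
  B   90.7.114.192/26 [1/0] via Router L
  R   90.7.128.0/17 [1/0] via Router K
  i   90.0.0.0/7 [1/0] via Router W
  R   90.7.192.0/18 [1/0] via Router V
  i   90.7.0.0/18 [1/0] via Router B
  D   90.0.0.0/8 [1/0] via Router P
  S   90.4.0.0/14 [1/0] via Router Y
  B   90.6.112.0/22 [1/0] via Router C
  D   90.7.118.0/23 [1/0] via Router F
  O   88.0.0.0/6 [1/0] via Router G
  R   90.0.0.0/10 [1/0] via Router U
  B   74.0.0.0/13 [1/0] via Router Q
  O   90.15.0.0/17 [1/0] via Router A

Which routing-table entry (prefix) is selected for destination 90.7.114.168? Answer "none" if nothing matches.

90.4.0.0/14

Entries matching 90.7.114.168:
  88.0.0.0/6 (88.0.0.0 - 91.255.255.255)
  90.0.0.0/7 (90.0.0.0 - 91.255.255.255)
  90.0.0.0/8 (90.0.0.0 - 90.255.255.255)
  90.0.0.0/10 (90.0.0.0 - 90.63.255.255)
  90.4.0.0/14 (90.4.0.0 - 90.7.255.255)
Most specific is 90.4.0.0/14.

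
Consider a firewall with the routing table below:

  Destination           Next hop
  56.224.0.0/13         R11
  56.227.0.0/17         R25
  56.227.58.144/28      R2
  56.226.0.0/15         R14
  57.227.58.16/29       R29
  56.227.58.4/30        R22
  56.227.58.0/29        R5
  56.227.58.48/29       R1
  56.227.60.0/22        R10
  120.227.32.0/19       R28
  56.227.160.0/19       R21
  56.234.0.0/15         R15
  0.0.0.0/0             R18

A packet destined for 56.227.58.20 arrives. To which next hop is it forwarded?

Routes whose prefix contains 56.227.58.20:
  0.0.0.0/0 (default, matches everything) -> R18
  56.224.0.0/13 (56.224.0.0 - 56.231.255.255) -> R11
  56.226.0.0/15 (56.226.0.0 - 56.227.255.255) -> R14
  56.227.0.0/17 (56.227.0.0 - 56.227.127.255) -> R25
More-specific entries that do NOT match:
  56.227.58.4/30 (56.227.58.4 - 56.227.58.7) does not contain 56.227.58.20
  57.227.58.16/29 (57.227.58.16 - 57.227.58.23) does not contain 56.227.58.20
  56.227.58.0/29 (56.227.58.0 - 56.227.58.7) does not contain 56.227.58.20
  56.227.58.48/29 (56.227.58.48 - 56.227.58.55) does not contain 56.227.58.20
  56.227.58.144/28 (56.227.58.144 - 56.227.58.159) does not contain 56.227.58.20
  56.227.60.0/22 (56.227.60.0 - 56.227.63.255) does not contain 56.227.58.20
  120.227.32.0/19 (120.227.32.0 - 120.227.63.255) does not contain 56.227.58.20
  56.227.160.0/19 (56.227.160.0 - 56.227.191.255) does not contain 56.227.58.20
Longest matching prefix is /17 -> next hop R25.

R25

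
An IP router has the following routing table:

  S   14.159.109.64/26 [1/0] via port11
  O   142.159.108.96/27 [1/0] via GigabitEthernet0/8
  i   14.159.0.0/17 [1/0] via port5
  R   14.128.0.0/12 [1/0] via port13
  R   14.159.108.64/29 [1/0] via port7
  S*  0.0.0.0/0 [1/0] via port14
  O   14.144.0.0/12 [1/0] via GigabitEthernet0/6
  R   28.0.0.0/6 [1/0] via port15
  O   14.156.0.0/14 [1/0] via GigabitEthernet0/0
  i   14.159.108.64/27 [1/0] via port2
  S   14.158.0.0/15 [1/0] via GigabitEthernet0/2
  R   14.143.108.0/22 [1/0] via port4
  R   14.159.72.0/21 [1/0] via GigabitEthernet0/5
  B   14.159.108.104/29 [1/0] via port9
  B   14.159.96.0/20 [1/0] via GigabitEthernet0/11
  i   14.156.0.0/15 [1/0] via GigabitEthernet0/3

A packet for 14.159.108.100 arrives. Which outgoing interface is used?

GigabitEthernet0/11

Routes whose prefix contains 14.159.108.100:
  0.0.0.0/0 (default, matches everything) -> port14
  14.144.0.0/12 (14.144.0.0 - 14.159.255.255) -> GigabitEthernet0/6
  14.156.0.0/14 (14.156.0.0 - 14.159.255.255) -> GigabitEthernet0/0
  14.158.0.0/15 (14.158.0.0 - 14.159.255.255) -> GigabitEthernet0/2
  14.159.0.0/17 (14.159.0.0 - 14.159.127.255) -> port5
  14.159.96.0/20 (14.159.96.0 - 14.159.111.255) -> GigabitEthernet0/11
More-specific entries that do NOT match:
  14.159.108.64/29 (14.159.108.64 - 14.159.108.71) does not contain 14.159.108.100
  14.159.108.104/29 (14.159.108.104 - 14.159.108.111) does not contain 14.159.108.100
  142.159.108.96/27 (142.159.108.96 - 142.159.108.127) does not contain 14.159.108.100
  14.159.108.64/27 (14.159.108.64 - 14.159.108.95) does not contain 14.159.108.100
  14.159.109.64/26 (14.159.109.64 - 14.159.109.127) does not contain 14.159.108.100
  14.143.108.0/22 (14.143.108.0 - 14.143.111.255) does not contain 14.159.108.100
  14.159.72.0/21 (14.159.72.0 - 14.159.79.255) does not contain 14.159.108.100
Longest matching prefix is /20 -> interface GigabitEthernet0/11.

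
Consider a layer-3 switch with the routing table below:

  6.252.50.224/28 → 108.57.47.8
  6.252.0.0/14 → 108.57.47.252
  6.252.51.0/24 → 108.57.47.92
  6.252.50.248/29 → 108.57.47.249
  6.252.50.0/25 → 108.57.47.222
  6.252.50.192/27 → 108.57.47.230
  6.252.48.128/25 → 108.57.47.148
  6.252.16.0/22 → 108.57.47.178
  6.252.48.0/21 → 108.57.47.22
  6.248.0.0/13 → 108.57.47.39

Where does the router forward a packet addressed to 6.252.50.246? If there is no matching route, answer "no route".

108.57.47.22

Routes whose prefix contains 6.252.50.246:
  6.248.0.0/13 (6.248.0.0 - 6.255.255.255) -> 108.57.47.39
  6.252.0.0/14 (6.252.0.0 - 6.255.255.255) -> 108.57.47.252
  6.252.48.0/21 (6.252.48.0 - 6.252.55.255) -> 108.57.47.22
More-specific entries that do NOT match:
  6.252.50.248/29 (6.252.50.248 - 6.252.50.255) does not contain 6.252.50.246
  6.252.50.224/28 (6.252.50.224 - 6.252.50.239) does not contain 6.252.50.246
  6.252.50.192/27 (6.252.50.192 - 6.252.50.223) does not contain 6.252.50.246
  6.252.50.0/25 (6.252.50.0 - 6.252.50.127) does not contain 6.252.50.246
  6.252.48.128/25 (6.252.48.128 - 6.252.48.255) does not contain 6.252.50.246
  6.252.51.0/24 (6.252.51.0 - 6.252.51.255) does not contain 6.252.50.246
  6.252.16.0/22 (6.252.16.0 - 6.252.19.255) does not contain 6.252.50.246
Longest matching prefix is /21 -> next hop 108.57.47.22.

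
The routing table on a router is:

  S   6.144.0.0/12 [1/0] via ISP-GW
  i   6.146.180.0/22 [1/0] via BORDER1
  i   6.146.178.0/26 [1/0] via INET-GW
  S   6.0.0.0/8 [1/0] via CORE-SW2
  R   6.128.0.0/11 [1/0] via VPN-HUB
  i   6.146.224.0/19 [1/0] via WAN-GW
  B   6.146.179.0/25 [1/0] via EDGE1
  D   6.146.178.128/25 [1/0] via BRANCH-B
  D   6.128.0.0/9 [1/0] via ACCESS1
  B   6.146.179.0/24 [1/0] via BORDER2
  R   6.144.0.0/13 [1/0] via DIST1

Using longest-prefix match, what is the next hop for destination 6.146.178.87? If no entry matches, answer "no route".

DIST1

Routes whose prefix contains 6.146.178.87:
  6.0.0.0/8 (6.0.0.0 - 6.255.255.255) -> CORE-SW2
  6.128.0.0/9 (6.128.0.0 - 6.255.255.255) -> ACCESS1
  6.128.0.0/11 (6.128.0.0 - 6.159.255.255) -> VPN-HUB
  6.144.0.0/12 (6.144.0.0 - 6.159.255.255) -> ISP-GW
  6.144.0.0/13 (6.144.0.0 - 6.151.255.255) -> DIST1
More-specific entries that do NOT match:
  6.146.178.0/26 (6.146.178.0 - 6.146.178.63) does not contain 6.146.178.87
  6.146.179.0/25 (6.146.179.0 - 6.146.179.127) does not contain 6.146.178.87
  6.146.178.128/25 (6.146.178.128 - 6.146.178.255) does not contain 6.146.178.87
  6.146.179.0/24 (6.146.179.0 - 6.146.179.255) does not contain 6.146.178.87
  6.146.180.0/22 (6.146.180.0 - 6.146.183.255) does not contain 6.146.178.87
  6.146.224.0/19 (6.146.224.0 - 6.146.255.255) does not contain 6.146.178.87
Longest matching prefix is /13 -> next hop DIST1.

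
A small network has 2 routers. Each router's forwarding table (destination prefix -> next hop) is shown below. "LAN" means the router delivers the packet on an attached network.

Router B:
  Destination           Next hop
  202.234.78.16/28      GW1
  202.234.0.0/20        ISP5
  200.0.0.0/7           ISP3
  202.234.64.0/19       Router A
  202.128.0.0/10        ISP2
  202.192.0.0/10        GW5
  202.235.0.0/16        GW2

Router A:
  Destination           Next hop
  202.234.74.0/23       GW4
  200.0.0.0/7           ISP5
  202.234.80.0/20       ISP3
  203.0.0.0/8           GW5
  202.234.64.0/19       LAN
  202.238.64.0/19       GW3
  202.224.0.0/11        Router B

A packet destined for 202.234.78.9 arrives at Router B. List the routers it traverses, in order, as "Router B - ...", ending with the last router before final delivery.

Router B - Router A

At Router B: longest match for 202.234.78.9 is 202.234.64.0/19 -> Router A
At Router A: longest match for 202.234.78.9 is 202.234.64.0/19 -> LAN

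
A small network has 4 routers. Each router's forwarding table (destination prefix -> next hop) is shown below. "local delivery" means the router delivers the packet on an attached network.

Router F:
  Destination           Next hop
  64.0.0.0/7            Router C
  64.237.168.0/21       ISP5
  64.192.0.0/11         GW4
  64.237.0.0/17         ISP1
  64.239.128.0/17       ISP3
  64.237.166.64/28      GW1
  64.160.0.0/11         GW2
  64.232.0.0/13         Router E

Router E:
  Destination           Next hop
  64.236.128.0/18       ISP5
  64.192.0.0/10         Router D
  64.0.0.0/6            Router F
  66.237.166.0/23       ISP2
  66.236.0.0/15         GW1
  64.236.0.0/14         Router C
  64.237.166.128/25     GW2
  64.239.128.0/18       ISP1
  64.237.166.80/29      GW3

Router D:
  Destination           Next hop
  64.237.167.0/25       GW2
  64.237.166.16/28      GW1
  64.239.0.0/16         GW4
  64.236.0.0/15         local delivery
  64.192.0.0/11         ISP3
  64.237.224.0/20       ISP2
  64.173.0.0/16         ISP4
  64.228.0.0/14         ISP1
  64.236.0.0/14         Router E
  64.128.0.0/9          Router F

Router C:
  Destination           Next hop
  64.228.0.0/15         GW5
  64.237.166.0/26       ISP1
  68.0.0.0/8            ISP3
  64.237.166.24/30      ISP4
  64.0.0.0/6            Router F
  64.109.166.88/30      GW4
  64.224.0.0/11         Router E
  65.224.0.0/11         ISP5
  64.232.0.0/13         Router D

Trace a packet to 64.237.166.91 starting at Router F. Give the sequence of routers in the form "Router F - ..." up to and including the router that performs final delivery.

Router F - Router E - Router C - Router D

At Router F: longest match for 64.237.166.91 is 64.232.0.0/13 -> Router E
At Router E: longest match for 64.237.166.91 is 64.236.0.0/14 -> Router C
At Router C: longest match for 64.237.166.91 is 64.232.0.0/13 -> Router D
At Router D: longest match for 64.237.166.91 is 64.236.0.0/15 -> local delivery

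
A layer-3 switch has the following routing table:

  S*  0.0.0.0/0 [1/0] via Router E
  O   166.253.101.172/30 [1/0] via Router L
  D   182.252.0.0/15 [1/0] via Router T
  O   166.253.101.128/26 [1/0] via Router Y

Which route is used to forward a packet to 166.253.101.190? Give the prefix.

Entries matching 166.253.101.190:
  0.0.0.0/0 (default, matches everything)
  166.253.101.128/26 (166.253.101.128 - 166.253.101.191)
Most specific is 166.253.101.128/26.

166.253.101.128/26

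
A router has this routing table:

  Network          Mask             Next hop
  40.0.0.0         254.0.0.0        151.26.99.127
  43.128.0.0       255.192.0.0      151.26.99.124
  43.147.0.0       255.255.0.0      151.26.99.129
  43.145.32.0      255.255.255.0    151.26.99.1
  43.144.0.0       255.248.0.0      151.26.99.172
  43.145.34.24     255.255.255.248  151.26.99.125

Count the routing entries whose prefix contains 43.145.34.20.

2

Prefixes containing 43.145.34.20:
  43.128.0.0/10 (43.128.0.0 - 43.191.255.255)
  43.144.0.0/13 (43.144.0.0 - 43.151.255.255)
Total matching entries: 2.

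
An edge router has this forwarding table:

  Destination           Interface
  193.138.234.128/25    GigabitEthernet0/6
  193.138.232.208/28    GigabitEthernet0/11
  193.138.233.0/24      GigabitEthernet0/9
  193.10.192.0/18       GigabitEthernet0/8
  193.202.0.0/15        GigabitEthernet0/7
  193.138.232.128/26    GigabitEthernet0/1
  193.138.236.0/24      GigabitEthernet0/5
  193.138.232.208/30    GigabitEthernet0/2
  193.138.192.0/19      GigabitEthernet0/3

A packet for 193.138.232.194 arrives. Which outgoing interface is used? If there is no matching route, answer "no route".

no route

No entry's prefix contains 193.138.232.194; there is no default route.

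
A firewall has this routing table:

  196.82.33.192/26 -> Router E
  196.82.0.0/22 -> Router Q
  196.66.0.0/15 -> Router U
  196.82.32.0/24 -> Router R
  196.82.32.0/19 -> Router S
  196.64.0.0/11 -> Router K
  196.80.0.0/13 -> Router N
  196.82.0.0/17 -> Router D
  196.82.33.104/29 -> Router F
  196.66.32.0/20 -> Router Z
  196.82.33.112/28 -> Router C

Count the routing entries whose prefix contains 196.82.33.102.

4

Prefixes containing 196.82.33.102:
  196.64.0.0/11 (196.64.0.0 - 196.95.255.255)
  196.80.0.0/13 (196.80.0.0 - 196.87.255.255)
  196.82.0.0/17 (196.82.0.0 - 196.82.127.255)
  196.82.32.0/19 (196.82.32.0 - 196.82.63.255)
Total matching entries: 4.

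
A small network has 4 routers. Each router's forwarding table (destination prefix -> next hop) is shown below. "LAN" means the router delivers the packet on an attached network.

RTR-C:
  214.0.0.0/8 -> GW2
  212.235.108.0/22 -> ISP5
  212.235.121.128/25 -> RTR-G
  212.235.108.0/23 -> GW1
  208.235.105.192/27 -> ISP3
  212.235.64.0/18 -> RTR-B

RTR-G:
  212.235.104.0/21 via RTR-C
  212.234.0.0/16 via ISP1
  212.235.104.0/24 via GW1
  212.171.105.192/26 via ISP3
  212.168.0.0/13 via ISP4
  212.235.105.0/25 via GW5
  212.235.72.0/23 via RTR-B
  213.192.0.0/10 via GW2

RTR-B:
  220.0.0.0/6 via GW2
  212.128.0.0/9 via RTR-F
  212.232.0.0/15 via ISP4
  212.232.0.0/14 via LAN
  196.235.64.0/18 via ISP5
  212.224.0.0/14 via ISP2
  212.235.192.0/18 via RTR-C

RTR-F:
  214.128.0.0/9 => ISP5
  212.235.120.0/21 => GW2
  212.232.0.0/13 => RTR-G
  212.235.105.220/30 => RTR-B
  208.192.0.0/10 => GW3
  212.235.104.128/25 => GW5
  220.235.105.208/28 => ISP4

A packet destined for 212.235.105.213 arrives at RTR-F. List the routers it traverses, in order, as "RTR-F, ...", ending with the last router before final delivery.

At RTR-F: longest match for 212.235.105.213 is 212.232.0.0/13 -> RTR-G
At RTR-G: longest match for 212.235.105.213 is 212.235.104.0/21 -> RTR-C
At RTR-C: longest match for 212.235.105.213 is 212.235.64.0/18 -> RTR-B
At RTR-B: longest match for 212.235.105.213 is 212.232.0.0/14 -> LAN

RTR-F, RTR-G, RTR-C, RTR-B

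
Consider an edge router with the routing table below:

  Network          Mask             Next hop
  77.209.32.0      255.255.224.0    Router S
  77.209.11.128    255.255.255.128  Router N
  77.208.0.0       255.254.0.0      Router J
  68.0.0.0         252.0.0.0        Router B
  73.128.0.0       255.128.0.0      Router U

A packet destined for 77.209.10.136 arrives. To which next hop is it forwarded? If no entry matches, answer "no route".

Router J

Routes whose prefix contains 77.209.10.136:
  77.208.0.0/15 (77.208.0.0 - 77.209.255.255) -> Router J
More-specific entries that do NOT match:
  77.209.11.128/25 (77.209.11.128 - 77.209.11.255) does not contain 77.209.10.136
  77.209.32.0/19 (77.209.32.0 - 77.209.63.255) does not contain 77.209.10.136
Longest matching prefix is /15 -> next hop Router J.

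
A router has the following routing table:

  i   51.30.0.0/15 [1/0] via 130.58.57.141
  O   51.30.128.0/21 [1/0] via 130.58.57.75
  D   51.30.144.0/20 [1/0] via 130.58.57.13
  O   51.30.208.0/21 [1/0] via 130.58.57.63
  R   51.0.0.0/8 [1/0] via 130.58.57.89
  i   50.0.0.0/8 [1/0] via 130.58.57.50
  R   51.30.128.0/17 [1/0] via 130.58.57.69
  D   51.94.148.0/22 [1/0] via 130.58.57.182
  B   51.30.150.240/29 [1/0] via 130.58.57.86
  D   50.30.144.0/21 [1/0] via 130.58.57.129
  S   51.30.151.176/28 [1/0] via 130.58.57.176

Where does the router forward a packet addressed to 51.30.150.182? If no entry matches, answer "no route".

130.58.57.13

Routes whose prefix contains 51.30.150.182:
  51.0.0.0/8 (51.0.0.0 - 51.255.255.255) -> 130.58.57.89
  51.30.0.0/15 (51.30.0.0 - 51.31.255.255) -> 130.58.57.141
  51.30.128.0/17 (51.30.128.0 - 51.30.255.255) -> 130.58.57.69
  51.30.144.0/20 (51.30.144.0 - 51.30.159.255) -> 130.58.57.13
More-specific entries that do NOT match:
  51.30.150.240/29 (51.30.150.240 - 51.30.150.247) does not contain 51.30.150.182
  51.30.151.176/28 (51.30.151.176 - 51.30.151.191) does not contain 51.30.150.182
  51.94.148.0/22 (51.94.148.0 - 51.94.151.255) does not contain 51.30.150.182
  51.30.128.0/21 (51.30.128.0 - 51.30.135.255) does not contain 51.30.150.182
  51.30.208.0/21 (51.30.208.0 - 51.30.215.255) does not contain 51.30.150.182
  50.30.144.0/21 (50.30.144.0 - 50.30.151.255) does not contain 51.30.150.182
Longest matching prefix is /20 -> next hop 130.58.57.13.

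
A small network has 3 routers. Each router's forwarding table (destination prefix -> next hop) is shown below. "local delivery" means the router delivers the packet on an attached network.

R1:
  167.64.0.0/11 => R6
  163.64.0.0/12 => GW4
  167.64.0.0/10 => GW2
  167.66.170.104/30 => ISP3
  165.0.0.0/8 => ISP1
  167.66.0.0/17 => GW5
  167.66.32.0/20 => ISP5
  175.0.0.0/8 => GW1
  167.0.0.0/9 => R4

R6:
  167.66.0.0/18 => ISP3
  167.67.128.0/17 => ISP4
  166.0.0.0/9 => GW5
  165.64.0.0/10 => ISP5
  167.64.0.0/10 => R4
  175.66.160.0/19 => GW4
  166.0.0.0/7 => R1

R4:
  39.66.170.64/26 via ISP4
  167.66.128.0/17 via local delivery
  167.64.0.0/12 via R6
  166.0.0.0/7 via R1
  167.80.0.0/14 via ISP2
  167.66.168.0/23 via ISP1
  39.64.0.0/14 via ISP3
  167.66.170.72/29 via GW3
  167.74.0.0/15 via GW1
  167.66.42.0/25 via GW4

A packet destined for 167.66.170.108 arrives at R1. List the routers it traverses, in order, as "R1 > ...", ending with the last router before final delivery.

At R1: longest match for 167.66.170.108 is 167.64.0.0/11 -> R6
At R6: longest match for 167.66.170.108 is 167.64.0.0/10 -> R4
At R4: longest match for 167.66.170.108 is 167.66.128.0/17 -> local delivery

R1 > R6 > R4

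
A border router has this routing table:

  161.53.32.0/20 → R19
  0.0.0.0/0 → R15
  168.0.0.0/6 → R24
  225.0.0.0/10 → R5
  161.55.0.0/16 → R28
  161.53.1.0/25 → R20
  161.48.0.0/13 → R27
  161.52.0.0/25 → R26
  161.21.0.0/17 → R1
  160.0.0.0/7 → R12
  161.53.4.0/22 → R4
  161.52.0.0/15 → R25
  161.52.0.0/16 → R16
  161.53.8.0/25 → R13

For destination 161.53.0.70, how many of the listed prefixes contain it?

Prefixes containing 161.53.0.70:
  0.0.0.0/0 (default, matches everything)
  160.0.0.0/7 (160.0.0.0 - 161.255.255.255)
  161.48.0.0/13 (161.48.0.0 - 161.55.255.255)
  161.52.0.0/15 (161.52.0.0 - 161.53.255.255)
Total matching entries: 4.

4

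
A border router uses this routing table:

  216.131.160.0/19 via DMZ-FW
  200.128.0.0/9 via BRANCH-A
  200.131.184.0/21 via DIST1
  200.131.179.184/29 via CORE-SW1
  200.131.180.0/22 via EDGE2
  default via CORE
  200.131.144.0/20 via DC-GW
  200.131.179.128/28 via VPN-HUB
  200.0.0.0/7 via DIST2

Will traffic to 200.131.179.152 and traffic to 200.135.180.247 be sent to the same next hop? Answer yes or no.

yes

200.131.179.152: longest match 200.128.0.0/9 -> BRANCH-A
200.135.180.247: longest match 200.128.0.0/9 -> BRANCH-A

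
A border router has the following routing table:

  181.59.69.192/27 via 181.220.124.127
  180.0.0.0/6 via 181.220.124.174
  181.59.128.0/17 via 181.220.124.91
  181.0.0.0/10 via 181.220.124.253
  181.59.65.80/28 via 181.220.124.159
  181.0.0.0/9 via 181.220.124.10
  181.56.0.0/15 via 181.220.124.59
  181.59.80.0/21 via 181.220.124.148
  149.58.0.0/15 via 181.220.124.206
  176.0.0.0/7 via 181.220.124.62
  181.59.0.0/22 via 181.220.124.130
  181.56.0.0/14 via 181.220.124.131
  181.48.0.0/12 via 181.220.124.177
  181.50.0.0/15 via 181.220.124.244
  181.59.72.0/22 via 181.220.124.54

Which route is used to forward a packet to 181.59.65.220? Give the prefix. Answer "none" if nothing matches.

Entries matching 181.59.65.220:
  180.0.0.0/6 (180.0.0.0 - 183.255.255.255)
  181.0.0.0/9 (181.0.0.0 - 181.127.255.255)
  181.0.0.0/10 (181.0.0.0 - 181.63.255.255)
  181.48.0.0/12 (181.48.0.0 - 181.63.255.255)
  181.56.0.0/14 (181.56.0.0 - 181.59.255.255)
Most specific is 181.56.0.0/14.

181.56.0.0/14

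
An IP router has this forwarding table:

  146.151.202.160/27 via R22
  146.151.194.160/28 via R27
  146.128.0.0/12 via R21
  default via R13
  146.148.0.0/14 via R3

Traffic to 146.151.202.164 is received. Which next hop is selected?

Routes whose prefix contains 146.151.202.164:
  0.0.0.0/0 (default, matches everything) -> R13
  146.148.0.0/14 (146.148.0.0 - 146.151.255.255) -> R3
  146.151.202.160/27 (146.151.202.160 - 146.151.202.191) -> R22
More-specific entries that do NOT match:
  146.151.194.160/28 (146.151.194.160 - 146.151.194.175) does not contain 146.151.202.164
Longest matching prefix is /27 -> next hop R22.

R22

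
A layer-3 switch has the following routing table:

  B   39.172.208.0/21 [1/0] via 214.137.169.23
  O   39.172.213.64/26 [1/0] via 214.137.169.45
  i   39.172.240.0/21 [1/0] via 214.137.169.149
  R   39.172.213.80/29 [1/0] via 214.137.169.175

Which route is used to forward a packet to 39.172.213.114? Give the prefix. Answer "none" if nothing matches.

39.172.213.64/26

Entries matching 39.172.213.114:
  39.172.208.0/21 (39.172.208.0 - 39.172.215.255)
  39.172.213.64/26 (39.172.213.64 - 39.172.213.127)
Most specific is 39.172.213.64/26.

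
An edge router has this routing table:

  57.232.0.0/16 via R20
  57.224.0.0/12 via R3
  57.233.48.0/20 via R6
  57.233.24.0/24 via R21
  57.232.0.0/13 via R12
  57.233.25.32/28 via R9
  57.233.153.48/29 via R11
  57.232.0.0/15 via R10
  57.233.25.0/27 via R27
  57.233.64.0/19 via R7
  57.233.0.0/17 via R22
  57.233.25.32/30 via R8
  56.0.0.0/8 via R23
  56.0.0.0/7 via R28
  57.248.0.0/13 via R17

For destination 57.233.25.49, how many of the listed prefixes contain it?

Prefixes containing 57.233.25.49:
  56.0.0.0/7 (56.0.0.0 - 57.255.255.255)
  57.224.0.0/12 (57.224.0.0 - 57.239.255.255)
  57.232.0.0/13 (57.232.0.0 - 57.239.255.255)
  57.232.0.0/15 (57.232.0.0 - 57.233.255.255)
  57.233.0.0/17 (57.233.0.0 - 57.233.127.255)
Total matching entries: 5.

5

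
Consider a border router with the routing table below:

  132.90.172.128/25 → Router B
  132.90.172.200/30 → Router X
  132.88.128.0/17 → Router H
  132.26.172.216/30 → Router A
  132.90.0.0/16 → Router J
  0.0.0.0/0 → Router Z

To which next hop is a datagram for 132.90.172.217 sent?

Routes whose prefix contains 132.90.172.217:
  0.0.0.0/0 (default, matches everything) -> Router Z
  132.90.0.0/16 (132.90.0.0 - 132.90.255.255) -> Router J
  132.90.172.128/25 (132.90.172.128 - 132.90.172.255) -> Router B
More-specific entries that do NOT match:
  132.90.172.200/30 (132.90.172.200 - 132.90.172.203) does not contain 132.90.172.217
  132.26.172.216/30 (132.26.172.216 - 132.26.172.219) does not contain 132.90.172.217
Longest matching prefix is /25 -> next hop Router B.

Router B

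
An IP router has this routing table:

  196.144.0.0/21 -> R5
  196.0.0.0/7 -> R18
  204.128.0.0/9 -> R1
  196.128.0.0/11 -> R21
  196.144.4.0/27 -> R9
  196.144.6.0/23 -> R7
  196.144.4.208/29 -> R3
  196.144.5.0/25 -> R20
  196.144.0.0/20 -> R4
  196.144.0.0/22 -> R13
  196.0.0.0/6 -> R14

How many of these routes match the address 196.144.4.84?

5

Prefixes containing 196.144.4.84:
  196.0.0.0/6 (196.0.0.0 - 199.255.255.255)
  196.0.0.0/7 (196.0.0.0 - 197.255.255.255)
  196.128.0.0/11 (196.128.0.0 - 196.159.255.255)
  196.144.0.0/20 (196.144.0.0 - 196.144.15.255)
  196.144.0.0/21 (196.144.0.0 - 196.144.7.255)
Total matching entries: 5.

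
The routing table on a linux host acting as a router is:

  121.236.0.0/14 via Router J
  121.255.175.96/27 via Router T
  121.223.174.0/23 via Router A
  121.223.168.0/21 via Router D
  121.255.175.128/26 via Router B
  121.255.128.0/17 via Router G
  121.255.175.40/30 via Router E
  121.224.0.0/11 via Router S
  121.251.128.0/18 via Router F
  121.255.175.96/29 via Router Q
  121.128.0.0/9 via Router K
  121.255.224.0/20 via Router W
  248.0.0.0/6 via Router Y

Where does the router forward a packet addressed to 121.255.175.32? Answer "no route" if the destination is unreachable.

Routes whose prefix contains 121.255.175.32:
  121.128.0.0/9 (121.128.0.0 - 121.255.255.255) -> Router K
  121.224.0.0/11 (121.224.0.0 - 121.255.255.255) -> Router S
  121.255.128.0/17 (121.255.128.0 - 121.255.255.255) -> Router G
More-specific entries that do NOT match:
  121.255.175.40/30 (121.255.175.40 - 121.255.175.43) does not contain 121.255.175.32
  121.255.175.96/29 (121.255.175.96 - 121.255.175.103) does not contain 121.255.175.32
  121.255.175.96/27 (121.255.175.96 - 121.255.175.127) does not contain 121.255.175.32
  121.255.175.128/26 (121.255.175.128 - 121.255.175.191) does not contain 121.255.175.32
  121.223.174.0/23 (121.223.174.0 - 121.223.175.255) does not contain 121.255.175.32
  121.223.168.0/21 (121.223.168.0 - 121.223.175.255) does not contain 121.255.175.32
  121.255.224.0/20 (121.255.224.0 - 121.255.239.255) does not contain 121.255.175.32
  121.251.128.0/18 (121.251.128.0 - 121.251.191.255) does not contain 121.255.175.32
Longest matching prefix is /17 -> next hop Router G.

Router G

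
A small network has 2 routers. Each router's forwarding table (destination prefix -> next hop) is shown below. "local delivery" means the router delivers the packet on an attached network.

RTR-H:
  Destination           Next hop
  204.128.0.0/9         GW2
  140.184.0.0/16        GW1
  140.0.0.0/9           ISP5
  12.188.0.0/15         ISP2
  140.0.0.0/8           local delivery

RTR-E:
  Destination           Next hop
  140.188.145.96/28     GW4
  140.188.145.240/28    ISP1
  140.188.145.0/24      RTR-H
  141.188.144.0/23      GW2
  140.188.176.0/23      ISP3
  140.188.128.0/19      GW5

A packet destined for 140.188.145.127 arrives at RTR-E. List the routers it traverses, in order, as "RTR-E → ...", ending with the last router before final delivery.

At RTR-E: longest match for 140.188.145.127 is 140.188.145.0/24 -> RTR-H
At RTR-H: longest match for 140.188.145.127 is 140.0.0.0/8 -> local delivery

RTR-E → RTR-H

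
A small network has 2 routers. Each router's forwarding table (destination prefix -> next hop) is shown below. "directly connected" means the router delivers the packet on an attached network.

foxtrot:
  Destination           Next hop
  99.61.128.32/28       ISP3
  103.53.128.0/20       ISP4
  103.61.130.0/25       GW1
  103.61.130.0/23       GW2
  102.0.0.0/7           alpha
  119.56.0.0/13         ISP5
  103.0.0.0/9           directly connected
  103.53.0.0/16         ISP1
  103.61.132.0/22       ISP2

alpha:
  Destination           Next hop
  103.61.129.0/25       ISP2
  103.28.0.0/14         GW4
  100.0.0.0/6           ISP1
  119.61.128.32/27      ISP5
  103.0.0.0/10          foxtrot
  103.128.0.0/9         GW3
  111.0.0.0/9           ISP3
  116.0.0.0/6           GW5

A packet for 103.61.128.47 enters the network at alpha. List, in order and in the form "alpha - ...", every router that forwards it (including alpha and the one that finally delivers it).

At alpha: longest match for 103.61.128.47 is 103.0.0.0/10 -> foxtrot
At foxtrot: longest match for 103.61.128.47 is 103.0.0.0/9 -> directly connected

alpha - foxtrot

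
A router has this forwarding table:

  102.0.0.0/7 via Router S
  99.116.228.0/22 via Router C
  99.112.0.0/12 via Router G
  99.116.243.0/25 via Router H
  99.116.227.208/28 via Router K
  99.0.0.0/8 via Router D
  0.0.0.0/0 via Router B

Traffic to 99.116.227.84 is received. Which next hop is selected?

Router G

Routes whose prefix contains 99.116.227.84:
  0.0.0.0/0 (default, matches everything) -> Router B
  99.0.0.0/8 (99.0.0.0 - 99.255.255.255) -> Router D
  99.112.0.0/12 (99.112.0.0 - 99.127.255.255) -> Router G
More-specific entries that do NOT match:
  99.116.227.208/28 (99.116.227.208 - 99.116.227.223) does not contain 99.116.227.84
  99.116.243.0/25 (99.116.243.0 - 99.116.243.127) does not contain 99.116.227.84
  99.116.228.0/22 (99.116.228.0 - 99.116.231.255) does not contain 99.116.227.84
Longest matching prefix is /12 -> next hop Router G.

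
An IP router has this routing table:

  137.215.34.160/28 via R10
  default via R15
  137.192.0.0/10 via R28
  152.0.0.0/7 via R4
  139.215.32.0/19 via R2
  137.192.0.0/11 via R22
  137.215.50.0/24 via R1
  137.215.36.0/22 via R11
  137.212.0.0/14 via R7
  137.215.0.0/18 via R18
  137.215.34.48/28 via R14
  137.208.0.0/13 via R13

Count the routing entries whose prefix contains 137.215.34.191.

Prefixes containing 137.215.34.191:
  0.0.0.0/0 (default, matches everything)
  137.192.0.0/10 (137.192.0.0 - 137.255.255.255)
  137.192.0.0/11 (137.192.0.0 - 137.223.255.255)
  137.208.0.0/13 (137.208.0.0 - 137.215.255.255)
  137.212.0.0/14 (137.212.0.0 - 137.215.255.255)
  137.215.0.0/18 (137.215.0.0 - 137.215.63.255)
Total matching entries: 6.

6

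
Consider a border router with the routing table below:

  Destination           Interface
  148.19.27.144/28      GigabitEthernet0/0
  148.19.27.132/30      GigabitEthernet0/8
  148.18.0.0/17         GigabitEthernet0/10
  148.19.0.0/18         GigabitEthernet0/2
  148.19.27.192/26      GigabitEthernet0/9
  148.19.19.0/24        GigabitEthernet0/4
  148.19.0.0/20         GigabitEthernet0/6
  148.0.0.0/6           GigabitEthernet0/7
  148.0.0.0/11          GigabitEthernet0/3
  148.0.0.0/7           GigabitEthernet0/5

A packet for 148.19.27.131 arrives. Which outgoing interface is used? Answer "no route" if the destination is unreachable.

GigabitEthernet0/2

Routes whose prefix contains 148.19.27.131:
  148.0.0.0/6 (148.0.0.0 - 151.255.255.255) -> GigabitEthernet0/7
  148.0.0.0/7 (148.0.0.0 - 149.255.255.255) -> GigabitEthernet0/5
  148.0.0.0/11 (148.0.0.0 - 148.31.255.255) -> GigabitEthernet0/3
  148.19.0.0/18 (148.19.0.0 - 148.19.63.255) -> GigabitEthernet0/2
More-specific entries that do NOT match:
  148.19.27.132/30 (148.19.27.132 - 148.19.27.135) does not contain 148.19.27.131
  148.19.27.144/28 (148.19.27.144 - 148.19.27.159) does not contain 148.19.27.131
  148.19.27.192/26 (148.19.27.192 - 148.19.27.255) does not contain 148.19.27.131
  148.19.19.0/24 (148.19.19.0 - 148.19.19.255) does not contain 148.19.27.131
  148.19.0.0/20 (148.19.0.0 - 148.19.15.255) does not contain 148.19.27.131
Longest matching prefix is /18 -> interface GigabitEthernet0/2.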